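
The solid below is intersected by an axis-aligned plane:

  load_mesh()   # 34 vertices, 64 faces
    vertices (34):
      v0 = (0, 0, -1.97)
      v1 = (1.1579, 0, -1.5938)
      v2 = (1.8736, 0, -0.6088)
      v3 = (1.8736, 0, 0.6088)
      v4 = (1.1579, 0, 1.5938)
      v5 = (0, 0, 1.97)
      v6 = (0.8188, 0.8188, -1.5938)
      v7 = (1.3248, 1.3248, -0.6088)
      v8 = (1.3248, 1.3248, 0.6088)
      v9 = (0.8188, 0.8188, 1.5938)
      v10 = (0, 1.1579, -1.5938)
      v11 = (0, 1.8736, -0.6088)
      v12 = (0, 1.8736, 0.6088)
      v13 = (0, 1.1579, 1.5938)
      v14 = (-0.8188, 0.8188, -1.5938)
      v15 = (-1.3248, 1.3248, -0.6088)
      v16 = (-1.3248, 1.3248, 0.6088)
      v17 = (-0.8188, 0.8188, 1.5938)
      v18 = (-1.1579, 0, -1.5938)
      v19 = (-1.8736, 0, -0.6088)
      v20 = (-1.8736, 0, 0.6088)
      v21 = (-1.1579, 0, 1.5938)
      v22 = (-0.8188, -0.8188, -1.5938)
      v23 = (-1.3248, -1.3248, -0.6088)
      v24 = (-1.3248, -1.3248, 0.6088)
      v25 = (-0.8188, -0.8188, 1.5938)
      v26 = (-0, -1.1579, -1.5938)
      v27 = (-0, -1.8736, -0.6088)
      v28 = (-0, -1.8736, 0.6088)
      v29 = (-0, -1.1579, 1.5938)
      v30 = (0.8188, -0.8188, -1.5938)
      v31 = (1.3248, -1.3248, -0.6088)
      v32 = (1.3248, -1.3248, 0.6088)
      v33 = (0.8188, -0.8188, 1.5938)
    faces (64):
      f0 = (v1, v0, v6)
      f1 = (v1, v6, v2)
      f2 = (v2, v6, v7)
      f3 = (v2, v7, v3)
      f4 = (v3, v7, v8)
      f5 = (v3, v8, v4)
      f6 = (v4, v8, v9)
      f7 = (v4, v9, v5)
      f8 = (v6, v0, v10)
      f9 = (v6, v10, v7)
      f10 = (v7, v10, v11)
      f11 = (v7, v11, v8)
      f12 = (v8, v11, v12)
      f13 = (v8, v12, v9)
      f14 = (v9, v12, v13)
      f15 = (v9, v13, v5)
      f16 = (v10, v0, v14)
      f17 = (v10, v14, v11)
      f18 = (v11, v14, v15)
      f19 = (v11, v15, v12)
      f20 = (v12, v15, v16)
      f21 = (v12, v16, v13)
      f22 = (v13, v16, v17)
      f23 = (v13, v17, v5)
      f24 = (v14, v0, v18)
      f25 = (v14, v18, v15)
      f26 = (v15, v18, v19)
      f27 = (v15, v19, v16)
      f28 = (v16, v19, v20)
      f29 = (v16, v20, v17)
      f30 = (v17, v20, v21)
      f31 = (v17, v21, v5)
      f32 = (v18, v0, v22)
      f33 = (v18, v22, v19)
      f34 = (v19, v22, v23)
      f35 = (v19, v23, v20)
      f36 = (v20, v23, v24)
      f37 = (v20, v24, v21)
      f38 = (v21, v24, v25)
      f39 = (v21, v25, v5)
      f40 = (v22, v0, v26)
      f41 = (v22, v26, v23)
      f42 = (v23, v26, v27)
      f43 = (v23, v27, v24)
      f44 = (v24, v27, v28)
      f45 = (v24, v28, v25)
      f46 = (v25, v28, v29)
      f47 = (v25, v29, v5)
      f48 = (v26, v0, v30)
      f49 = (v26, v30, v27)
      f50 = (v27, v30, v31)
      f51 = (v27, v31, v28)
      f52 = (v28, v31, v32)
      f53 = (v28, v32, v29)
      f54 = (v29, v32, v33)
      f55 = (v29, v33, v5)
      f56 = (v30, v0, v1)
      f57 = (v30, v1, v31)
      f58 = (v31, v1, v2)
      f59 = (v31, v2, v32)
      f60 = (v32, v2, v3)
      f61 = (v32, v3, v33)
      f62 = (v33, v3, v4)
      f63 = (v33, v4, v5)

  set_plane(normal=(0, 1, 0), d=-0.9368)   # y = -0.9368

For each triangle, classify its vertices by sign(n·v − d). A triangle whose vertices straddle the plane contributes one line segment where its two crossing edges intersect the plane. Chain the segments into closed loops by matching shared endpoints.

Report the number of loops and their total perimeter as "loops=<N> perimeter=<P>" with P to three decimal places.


Straddling triangles (20 of 64):
  (v19,v22,v23) [++-] → (-0.9368, -0.9368, -1.3641)–(-1.48553, -0.9368, -0.6088)  len=0.9336
  (v19,v23,v20) [+-+] → (-1.48553, -0.9368, -0.6088)–(-1.48553, -0.9368, -0.252196)  len=0.3566
  (v20,v23,v24) [+--] → (-1.48553, -0.9368, -0.252196)–(-1.48553, -0.9368, 0.6088)  len=0.8610
  (v20,v24,v21) [+-+] → (-1.48553, -0.9368, 0.6088)–(-1.27592, -0.9368, 0.897281)  len=0.3566
  (v21,v24,v25) [+-+] → (-1.27592, -0.9368, 0.897281)–(-0.9368, -0.9368, 1.3641)  len=0.5770
  (v22,v0,v26) [++-] → (0, -0.9368, -1.66564)–(-0.533874, -0.9368, -1.5938)  len=0.5387
  (v22,v26,v23) [+--] → (-0.533874, -0.9368, -1.5938)–(-0.9368, -0.9368, -1.3641)  len=0.4638
  (v24,v28,v25) [--+] → (-0.727201, -0.9368, 1.48361)–(-0.9368, -0.9368, 1.3641)  len=0.2413
  (v25,v28,v29) [+--] → (-0.727201, -0.9368, 1.48361)–(-0.533874, -0.9368, 1.5938)  len=0.2225
  (v25,v29,v5) [+-+] → (-0.533874, -0.9368, 1.5938)–(0, -0.9368, 1.66564)  len=0.5387
  (v26,v0,v30) [-++] → (0, -0.9368, -1.66564)–(0.533874, -0.9368, -1.5938)  len=0.5387
  (v26,v30,v27) [-+-] → (0.533874, -0.9368, -1.5938)–(0.727201, -0.9368, -1.48361)  len=0.2225
  (v27,v30,v31) [-+-] → (0.727201, -0.9368, -1.48361)–(0.9368, -0.9368, -1.3641)  len=0.2413
  (v29,v32,v33) [--+] → (0.9368, -0.9368, 1.3641)–(0.533874, -0.9368, 1.5938)  len=0.4638
  (v29,v33,v5) [-++] → (0.533874, -0.9368, 1.5938)–(0, -0.9368, 1.66564)  len=0.5387
  (v30,v1,v31) [++-] → (1.27592, -0.9368, -0.897281)–(0.9368, -0.9368, -1.3641)  len=0.5770
  (v31,v1,v2) [-++] → (1.27592, -0.9368, -0.897281)–(1.48553, -0.9368, -0.6088)  len=0.3566
  (v31,v2,v32) [-+-] → (1.48553, -0.9368, -0.6088)–(1.48553, -0.9368, 0.252196)  len=0.8610
  (v32,v2,v3) [-++] → (1.48553, -0.9368, 0.252196)–(1.48553, -0.9368, 0.6088)  len=0.3566
  (v32,v3,v33) [-++] → (1.48553, -0.9368, 0.6088)–(0.9368, -0.9368, 1.3641)  len=0.9336

Chained into 1 loop(s):
  loop 1: 20 segments, perimeter = 10.1795
Total perimeter = 10.179

loops=1 perimeter=10.179


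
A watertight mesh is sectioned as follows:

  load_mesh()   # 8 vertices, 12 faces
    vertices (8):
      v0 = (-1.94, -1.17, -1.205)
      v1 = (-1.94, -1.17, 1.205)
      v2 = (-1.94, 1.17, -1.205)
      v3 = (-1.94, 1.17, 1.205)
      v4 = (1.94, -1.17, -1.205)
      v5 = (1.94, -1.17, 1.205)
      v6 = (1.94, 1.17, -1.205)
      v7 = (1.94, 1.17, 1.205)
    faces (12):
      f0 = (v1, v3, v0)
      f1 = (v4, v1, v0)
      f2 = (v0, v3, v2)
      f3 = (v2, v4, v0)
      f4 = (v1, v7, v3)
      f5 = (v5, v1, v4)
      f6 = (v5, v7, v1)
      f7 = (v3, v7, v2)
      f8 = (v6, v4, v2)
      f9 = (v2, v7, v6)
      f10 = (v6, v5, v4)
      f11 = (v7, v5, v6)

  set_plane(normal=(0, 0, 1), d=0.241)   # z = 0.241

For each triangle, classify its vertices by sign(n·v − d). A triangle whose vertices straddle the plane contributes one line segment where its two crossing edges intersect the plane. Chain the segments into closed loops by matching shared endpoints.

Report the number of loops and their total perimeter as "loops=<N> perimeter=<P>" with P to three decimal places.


loops=1 perimeter=12.440

Straddling triangles (8 of 12):
  (v1,v3,v0) [++-] → (-1.94, 0.234, 0.241)–(-1.94, -1.17, 0.241)  len=1.4040
  (v4,v1,v0) [-+-] → (-0.388, -1.17, 0.241)–(-1.94, -1.17, 0.241)  len=1.5520
  (v0,v3,v2) [-+-] → (-1.94, 0.234, 0.241)–(-1.94, 1.17, 0.241)  len=0.9360
  (v5,v1,v4) [++-] → (-0.388, -1.17, 0.241)–(1.94, -1.17, 0.241)  len=2.3280
  (v3,v7,v2) [++-] → (0.388, 1.17, 0.241)–(-1.94, 1.17, 0.241)  len=2.3280
  (v2,v7,v6) [-+-] → (0.388, 1.17, 0.241)–(1.94, 1.17, 0.241)  len=1.5520
  (v6,v5,v4) [-+-] → (1.94, -0.234, 0.241)–(1.94, -1.17, 0.241)  len=0.9360
  (v7,v5,v6) [++-] → (1.94, -0.234, 0.241)–(1.94, 1.17, 0.241)  len=1.4040

Chained into 1 loop(s):
  loop 1: 8 segments, perimeter = 12.4400
Total perimeter = 12.440


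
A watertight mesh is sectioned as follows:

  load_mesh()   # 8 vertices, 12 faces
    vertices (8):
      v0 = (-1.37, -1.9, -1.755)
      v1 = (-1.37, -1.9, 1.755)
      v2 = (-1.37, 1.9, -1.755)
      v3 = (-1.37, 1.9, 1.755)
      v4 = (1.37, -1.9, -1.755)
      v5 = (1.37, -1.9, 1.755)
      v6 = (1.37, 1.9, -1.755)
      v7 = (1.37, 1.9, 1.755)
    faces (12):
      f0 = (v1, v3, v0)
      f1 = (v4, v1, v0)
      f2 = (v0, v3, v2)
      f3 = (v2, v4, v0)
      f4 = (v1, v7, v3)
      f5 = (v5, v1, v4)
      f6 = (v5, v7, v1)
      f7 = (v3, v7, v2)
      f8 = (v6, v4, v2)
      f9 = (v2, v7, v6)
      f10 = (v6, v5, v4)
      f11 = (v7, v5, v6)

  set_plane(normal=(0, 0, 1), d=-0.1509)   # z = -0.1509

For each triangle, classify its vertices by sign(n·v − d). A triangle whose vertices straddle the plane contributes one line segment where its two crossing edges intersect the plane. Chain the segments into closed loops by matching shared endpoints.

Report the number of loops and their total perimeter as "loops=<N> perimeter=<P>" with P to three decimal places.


Straddling triangles (8 of 12):
  (v1,v3,v0) [++-] → (-1.37, -0.163368, -0.1509)–(-1.37, -1.9, -0.1509)  len=1.7366
  (v4,v1,v0) [-+-] → (0.117797, -1.9, -0.1509)–(-1.37, -1.9, -0.1509)  len=1.4878
  (v0,v3,v2) [-+-] → (-1.37, -0.163368, -0.1509)–(-1.37, 1.9, -0.1509)  len=2.0634
  (v5,v1,v4) [++-] → (0.117797, -1.9, -0.1509)–(1.37, -1.9, -0.1509)  len=1.2522
  (v3,v7,v2) [++-] → (-0.117797, 1.9, -0.1509)–(-1.37, 1.9, -0.1509)  len=1.2522
  (v2,v7,v6) [-+-] → (-0.117797, 1.9, -0.1509)–(1.37, 1.9, -0.1509)  len=1.4878
  (v6,v5,v4) [-+-] → (1.37, 0.163368, -0.1509)–(1.37, -1.9, -0.1509)  len=2.0634
  (v7,v5,v6) [++-] → (1.37, 0.163368, -0.1509)–(1.37, 1.9, -0.1509)  len=1.7366

Chained into 1 loop(s):
  loop 1: 8 segments, perimeter = 13.0800
Total perimeter = 13.080

loops=1 perimeter=13.080


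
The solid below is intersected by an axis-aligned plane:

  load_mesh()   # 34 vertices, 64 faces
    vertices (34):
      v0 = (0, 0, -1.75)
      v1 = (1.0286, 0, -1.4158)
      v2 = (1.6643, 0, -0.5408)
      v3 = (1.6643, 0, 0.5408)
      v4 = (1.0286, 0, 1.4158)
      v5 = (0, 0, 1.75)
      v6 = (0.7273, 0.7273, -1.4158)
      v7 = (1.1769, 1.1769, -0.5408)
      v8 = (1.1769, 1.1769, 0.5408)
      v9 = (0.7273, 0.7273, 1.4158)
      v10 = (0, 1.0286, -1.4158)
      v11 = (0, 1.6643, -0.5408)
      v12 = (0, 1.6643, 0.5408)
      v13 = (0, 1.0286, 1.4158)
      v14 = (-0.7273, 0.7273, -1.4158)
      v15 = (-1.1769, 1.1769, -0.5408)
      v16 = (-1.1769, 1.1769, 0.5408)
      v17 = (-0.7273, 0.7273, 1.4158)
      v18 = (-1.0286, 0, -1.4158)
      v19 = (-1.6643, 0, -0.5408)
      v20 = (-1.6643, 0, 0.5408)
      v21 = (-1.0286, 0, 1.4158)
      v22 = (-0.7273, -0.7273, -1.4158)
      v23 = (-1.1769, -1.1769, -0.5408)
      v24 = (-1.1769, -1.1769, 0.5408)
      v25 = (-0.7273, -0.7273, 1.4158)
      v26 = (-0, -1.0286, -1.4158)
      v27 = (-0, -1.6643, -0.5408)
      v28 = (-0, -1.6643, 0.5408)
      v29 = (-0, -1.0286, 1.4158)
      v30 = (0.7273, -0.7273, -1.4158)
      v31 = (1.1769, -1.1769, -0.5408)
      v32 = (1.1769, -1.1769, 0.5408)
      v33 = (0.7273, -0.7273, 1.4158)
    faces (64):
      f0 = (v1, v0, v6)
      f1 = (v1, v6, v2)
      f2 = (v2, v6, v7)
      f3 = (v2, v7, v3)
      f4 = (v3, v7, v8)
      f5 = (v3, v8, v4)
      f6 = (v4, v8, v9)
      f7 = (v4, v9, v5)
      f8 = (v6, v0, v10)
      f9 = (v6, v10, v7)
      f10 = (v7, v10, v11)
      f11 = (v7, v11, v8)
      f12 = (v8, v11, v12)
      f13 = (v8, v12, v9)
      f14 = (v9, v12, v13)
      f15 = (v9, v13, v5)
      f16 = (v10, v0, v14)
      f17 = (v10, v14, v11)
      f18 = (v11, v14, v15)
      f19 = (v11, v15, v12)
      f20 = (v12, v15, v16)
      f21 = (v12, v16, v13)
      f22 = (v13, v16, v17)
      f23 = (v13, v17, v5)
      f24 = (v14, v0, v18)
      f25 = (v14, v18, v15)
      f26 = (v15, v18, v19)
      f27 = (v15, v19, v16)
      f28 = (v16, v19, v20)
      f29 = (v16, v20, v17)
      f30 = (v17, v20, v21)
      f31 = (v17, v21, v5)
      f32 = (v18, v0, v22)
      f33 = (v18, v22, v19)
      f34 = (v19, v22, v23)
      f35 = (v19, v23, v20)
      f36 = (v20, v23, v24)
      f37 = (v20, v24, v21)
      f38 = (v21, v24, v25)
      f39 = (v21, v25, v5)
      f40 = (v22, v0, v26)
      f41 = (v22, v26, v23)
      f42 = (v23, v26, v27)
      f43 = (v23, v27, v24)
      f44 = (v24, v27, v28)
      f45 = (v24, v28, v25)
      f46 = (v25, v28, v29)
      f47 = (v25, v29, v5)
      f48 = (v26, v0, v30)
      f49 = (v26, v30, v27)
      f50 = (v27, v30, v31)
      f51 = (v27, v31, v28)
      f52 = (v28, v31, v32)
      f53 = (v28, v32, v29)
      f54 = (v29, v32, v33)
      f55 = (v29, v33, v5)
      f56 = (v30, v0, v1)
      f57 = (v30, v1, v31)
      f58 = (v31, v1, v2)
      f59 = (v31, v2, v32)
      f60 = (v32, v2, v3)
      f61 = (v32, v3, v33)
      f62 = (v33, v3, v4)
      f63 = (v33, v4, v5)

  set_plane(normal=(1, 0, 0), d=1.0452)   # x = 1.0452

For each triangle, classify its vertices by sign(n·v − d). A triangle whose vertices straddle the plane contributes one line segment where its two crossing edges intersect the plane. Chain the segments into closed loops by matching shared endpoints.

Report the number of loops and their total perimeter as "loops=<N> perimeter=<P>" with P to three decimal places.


loops=1 perimeter=8.243

Straddling triangles (18 of 64):
  (v1,v6,v2) [--+] → (1.0452, 0.480546, -1.11894)–(1.0452, 0, -1.39295)  len=0.5532
  (v2,v6,v7) [+-+] → (1.0452, 0.480546, -1.11894)–(1.0452, 1.0452, -0.797111)  len=0.6499
  (v3,v8,v4) [++-] → (1.0452, 0.131737, 1.31786)–(1.0452, 0, 1.39295)  len=0.1516
  (v4,v8,v9) [-+-] → (1.0452, 0.131737, 1.31786)–(1.0452, 1.0452, 0.797111)  len=1.0515
  (v6,v10,v7) [--+] → (1.0452, 1.1603, -0.638716)–(1.0452, 1.0452, -0.797111)  len=0.1958
  (v7,v10,v11) [+--] → (1.0452, 1.1603, -0.638716)–(1.0452, 1.23144, -0.5408)  len=0.1210
  (v7,v11,v8) [+-+] → (1.0452, 1.23144, -0.5408)–(1.0452, 1.23144, 0.419764)  len=0.9606
  (v8,v11,v12) [+--] → (1.0452, 1.23144, 0.419764)–(1.0452, 1.23144, 0.5408)  len=0.1210
  (v8,v12,v9) [+--] → (1.0452, 1.23144, 0.5408)–(1.0452, 1.0452, 0.797111)  len=0.3168
  (v27,v30,v31) [--+] → (1.0452, -1.0452, -0.797111)–(1.0452, -1.23144, -0.5408)  len=0.3168
  (v27,v31,v28) [-+-] → (1.0452, -1.23144, -0.5408)–(1.0452, -1.23144, -0.419764)  len=0.1210
  (v28,v31,v32) [-++] → (1.0452, -1.23144, -0.419764)–(1.0452, -1.23144, 0.5408)  len=0.9606
  (v28,v32,v29) [-+-] → (1.0452, -1.23144, 0.5408)–(1.0452, -1.1603, 0.638716)  len=0.1210
  (v29,v32,v33) [-+-] → (1.0452, -1.1603, 0.638716)–(1.0452, -1.0452, 0.797111)  len=0.1958
  (v30,v1,v31) [--+] → (1.0452, -0.131737, -1.31786)–(1.0452, -1.0452, -0.797111)  len=1.0515
  (v31,v1,v2) [+-+] → (1.0452, -0.131737, -1.31786)–(1.0452, 0, -1.39295)  len=0.1516
  (v32,v3,v33) [++-] → (1.0452, -0.480546, 1.11894)–(1.0452, -1.0452, 0.797111)  len=0.6499
  (v33,v3,v4) [-+-] → (1.0452, -0.480546, 1.11894)–(1.0452, 0, 1.39295)  len=0.5532

Chained into 1 loop(s):
  loop 1: 18 segments, perimeter = 8.2430
Total perimeter = 8.243


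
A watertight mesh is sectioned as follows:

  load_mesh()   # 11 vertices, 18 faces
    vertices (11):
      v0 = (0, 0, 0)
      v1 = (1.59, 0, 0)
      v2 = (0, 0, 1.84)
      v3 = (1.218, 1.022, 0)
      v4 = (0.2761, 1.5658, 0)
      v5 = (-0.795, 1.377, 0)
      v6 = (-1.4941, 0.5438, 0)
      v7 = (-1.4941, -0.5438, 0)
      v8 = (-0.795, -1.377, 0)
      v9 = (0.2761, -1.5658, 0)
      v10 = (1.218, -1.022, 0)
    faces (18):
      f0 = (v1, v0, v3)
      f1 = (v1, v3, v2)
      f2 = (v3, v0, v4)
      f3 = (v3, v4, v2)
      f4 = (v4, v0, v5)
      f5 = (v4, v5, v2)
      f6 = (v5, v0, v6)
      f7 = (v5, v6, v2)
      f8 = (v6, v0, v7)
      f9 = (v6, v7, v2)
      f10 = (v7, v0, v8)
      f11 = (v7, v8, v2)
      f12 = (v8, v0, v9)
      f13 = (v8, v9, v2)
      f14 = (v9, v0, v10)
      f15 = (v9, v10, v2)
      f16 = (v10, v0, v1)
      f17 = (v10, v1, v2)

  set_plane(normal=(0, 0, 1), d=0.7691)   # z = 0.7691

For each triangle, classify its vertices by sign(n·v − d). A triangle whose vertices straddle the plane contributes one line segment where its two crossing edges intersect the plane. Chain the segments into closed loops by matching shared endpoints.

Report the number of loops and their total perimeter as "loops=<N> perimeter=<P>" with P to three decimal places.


Straddling triangles (9 of 18):
  (v1,v3,v2) [--+] → (0.708889, 0.594815, 0.7691)–(0.925397, 0, 0.7691)  len=0.6330
  (v3,v4,v2) [--+] → (0.160693, 0.911313, 0.7691)–(0.708889, 0.594815, 0.7691)  len=0.6330
  (v4,v5,v2) [--+] → (-0.462699, 0.801429, 0.7691)–(0.160693, 0.911313, 0.7691)  len=0.6330
  (v5,v6,v2) [--+] → (-0.869582, 0.316498, 0.7691)–(-0.462699, 0.801429, 0.7691)  len=0.6330
  (v6,v7,v2) [--+] → (-0.869582, -0.316498, 0.7691)–(-0.869582, 0.316498, 0.7691)  len=0.6330
  (v7,v8,v2) [--+] → (-0.462699, -0.801429, 0.7691)–(-0.869582, -0.316498, 0.7691)  len=0.6330
  (v8,v9,v2) [--+] → (0.160693, -0.911313, 0.7691)–(-0.462699, -0.801429, 0.7691)  len=0.6330
  (v9,v10,v2) [--+] → (0.708889, -0.594815, 0.7691)–(0.160693, -0.911313, 0.7691)  len=0.6330
  (v10,v1,v2) [--+] → (0.925397, 0, 0.7691)–(0.708889, -0.594815, 0.7691)  len=0.6330

Chained into 1 loop(s):
  loop 1: 9 segments, perimeter = 5.6970
Total perimeter = 5.697

loops=1 perimeter=5.697


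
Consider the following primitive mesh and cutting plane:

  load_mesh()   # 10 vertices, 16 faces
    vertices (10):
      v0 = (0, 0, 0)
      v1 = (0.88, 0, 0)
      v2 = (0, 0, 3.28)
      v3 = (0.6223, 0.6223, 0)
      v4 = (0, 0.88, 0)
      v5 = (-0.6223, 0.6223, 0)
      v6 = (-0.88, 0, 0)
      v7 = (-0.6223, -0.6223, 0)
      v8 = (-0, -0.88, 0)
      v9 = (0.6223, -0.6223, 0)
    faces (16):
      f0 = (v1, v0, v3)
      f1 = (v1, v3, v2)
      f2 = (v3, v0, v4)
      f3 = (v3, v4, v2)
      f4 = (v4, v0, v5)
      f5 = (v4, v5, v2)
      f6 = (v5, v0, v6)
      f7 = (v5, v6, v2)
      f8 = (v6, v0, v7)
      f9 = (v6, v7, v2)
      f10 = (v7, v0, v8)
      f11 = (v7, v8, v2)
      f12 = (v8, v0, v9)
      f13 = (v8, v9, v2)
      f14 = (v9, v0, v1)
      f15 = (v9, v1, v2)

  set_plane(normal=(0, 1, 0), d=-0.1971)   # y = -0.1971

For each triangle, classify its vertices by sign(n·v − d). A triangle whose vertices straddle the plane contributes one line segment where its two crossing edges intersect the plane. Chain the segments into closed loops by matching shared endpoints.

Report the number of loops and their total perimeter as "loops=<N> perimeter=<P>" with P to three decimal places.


loops=1 perimeter=6.963

Straddling triangles (8 of 16):
  (v6,v0,v7) [++-] → (-0.1971, -0.1971, 0)–(-0.798379, -0.1971, 0)  len=0.6013
  (v6,v7,v2) [+-+] → (-0.798379, -0.1971, 0)–(-0.1971, -0.1971, 2.24113)  len=2.3204
  (v7,v0,v8) [-+-] → (-0.1971, -0.1971, 0)–(0, -0.1971, 0)  len=0.1971
  (v7,v8,v2) [--+] → (0, -0.1971, 2.54535)–(-0.1971, -0.1971, 2.24113)  len=0.3625
  (v8,v0,v9) [-+-] → (0, -0.1971, 0)–(0.1971, -0.1971, 0)  len=0.1971
  (v8,v9,v2) [--+] → (0.1971, -0.1971, 2.24113)–(0, -0.1971, 2.54535)  len=0.3625
  (v9,v0,v1) [-++] → (0.1971, -0.1971, 0)–(0.798379, -0.1971, 0)  len=0.6013
  (v9,v1,v2) [-++] → (0.798379, -0.1971, 0)–(0.1971, -0.1971, 2.24113)  len=2.3204

Chained into 1 loop(s):
  loop 1: 8 segments, perimeter = 6.9625
Total perimeter = 6.963


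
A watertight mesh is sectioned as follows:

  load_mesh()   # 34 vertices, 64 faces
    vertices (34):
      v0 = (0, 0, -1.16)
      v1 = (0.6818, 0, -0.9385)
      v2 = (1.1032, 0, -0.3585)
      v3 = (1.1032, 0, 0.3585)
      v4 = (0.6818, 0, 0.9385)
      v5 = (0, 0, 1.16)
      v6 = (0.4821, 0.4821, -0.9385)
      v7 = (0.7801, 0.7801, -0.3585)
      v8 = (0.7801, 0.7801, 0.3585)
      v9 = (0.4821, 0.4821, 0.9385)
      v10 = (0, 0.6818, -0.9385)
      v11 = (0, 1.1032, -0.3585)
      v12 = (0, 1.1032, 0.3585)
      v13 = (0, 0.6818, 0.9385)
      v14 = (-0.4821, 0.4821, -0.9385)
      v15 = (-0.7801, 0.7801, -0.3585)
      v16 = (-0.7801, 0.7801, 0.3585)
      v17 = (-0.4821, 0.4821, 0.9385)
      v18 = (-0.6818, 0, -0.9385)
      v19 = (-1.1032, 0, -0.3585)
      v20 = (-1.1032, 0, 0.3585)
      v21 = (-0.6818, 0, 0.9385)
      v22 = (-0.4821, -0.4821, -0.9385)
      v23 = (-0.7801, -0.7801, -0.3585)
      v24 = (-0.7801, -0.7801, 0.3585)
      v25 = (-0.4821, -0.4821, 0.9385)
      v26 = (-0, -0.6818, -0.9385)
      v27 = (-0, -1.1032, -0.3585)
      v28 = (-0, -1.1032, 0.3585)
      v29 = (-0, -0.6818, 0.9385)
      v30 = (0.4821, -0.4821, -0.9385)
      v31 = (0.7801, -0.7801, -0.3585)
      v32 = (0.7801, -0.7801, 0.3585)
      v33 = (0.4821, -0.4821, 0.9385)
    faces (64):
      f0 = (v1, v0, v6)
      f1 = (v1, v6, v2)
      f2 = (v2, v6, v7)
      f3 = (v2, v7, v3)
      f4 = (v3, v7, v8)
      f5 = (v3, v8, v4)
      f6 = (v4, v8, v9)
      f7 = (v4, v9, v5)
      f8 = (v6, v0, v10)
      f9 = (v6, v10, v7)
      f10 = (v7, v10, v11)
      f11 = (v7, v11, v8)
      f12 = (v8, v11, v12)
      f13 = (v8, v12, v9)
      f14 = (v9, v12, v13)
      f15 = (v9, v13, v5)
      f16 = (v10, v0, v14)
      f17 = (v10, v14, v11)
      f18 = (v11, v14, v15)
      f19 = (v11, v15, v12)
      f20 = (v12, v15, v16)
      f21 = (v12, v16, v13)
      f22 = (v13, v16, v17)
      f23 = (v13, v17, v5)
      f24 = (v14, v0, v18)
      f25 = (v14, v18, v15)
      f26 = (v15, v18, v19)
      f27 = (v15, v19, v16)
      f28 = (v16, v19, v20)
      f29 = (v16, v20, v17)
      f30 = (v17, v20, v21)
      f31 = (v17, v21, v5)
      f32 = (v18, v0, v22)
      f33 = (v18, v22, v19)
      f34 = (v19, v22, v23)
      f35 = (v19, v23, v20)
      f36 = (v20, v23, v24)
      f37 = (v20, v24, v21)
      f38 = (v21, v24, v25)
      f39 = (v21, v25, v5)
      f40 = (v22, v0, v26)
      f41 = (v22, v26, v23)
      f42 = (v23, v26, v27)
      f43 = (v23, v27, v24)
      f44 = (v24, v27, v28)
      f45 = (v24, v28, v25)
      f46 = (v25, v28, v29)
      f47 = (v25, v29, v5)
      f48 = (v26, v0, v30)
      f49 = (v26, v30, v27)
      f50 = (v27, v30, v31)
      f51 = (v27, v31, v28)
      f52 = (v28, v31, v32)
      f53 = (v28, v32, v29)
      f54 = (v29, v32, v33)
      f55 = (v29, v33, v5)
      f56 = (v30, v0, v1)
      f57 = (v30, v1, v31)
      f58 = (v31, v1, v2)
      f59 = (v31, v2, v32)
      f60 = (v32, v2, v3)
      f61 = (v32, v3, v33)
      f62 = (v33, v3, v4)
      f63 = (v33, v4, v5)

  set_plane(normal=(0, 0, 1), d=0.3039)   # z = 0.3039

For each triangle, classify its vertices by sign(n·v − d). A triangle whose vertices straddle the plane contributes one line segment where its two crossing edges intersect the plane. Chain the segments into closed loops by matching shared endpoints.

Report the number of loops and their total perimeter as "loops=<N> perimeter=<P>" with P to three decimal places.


loops=1 perimeter=6.755

Straddling triangles (16 of 64):
  (v2,v7,v3) [--+] → (1.0786, 0.0594051, 0.3039)–(1.1032, 0, 0.3039)  len=0.0643
  (v3,v7,v8) [+-+] → (1.0786, 0.0594051, 0.3039)–(0.7801, 0.7801, 0.3039)  len=0.7801
  (v7,v11,v8) [--+] → (0.720695, 0.804704, 0.3039)–(0.7801, 0.7801, 0.3039)  len=0.0643
  (v8,v11,v12) [+-+] → (0.720695, 0.804704, 0.3039)–(0, 1.1032, 0.3039)  len=0.7801
  (v11,v15,v12) [--+] → (-0.0594051, 1.0786, 0.3039)–(0, 1.1032, 0.3039)  len=0.0643
  (v12,v15,v16) [+-+] → (-0.0594051, 1.0786, 0.3039)–(-0.7801, 0.7801, 0.3039)  len=0.7801
  (v15,v19,v16) [--+] → (-0.804704, 0.720695, 0.3039)–(-0.7801, 0.7801, 0.3039)  len=0.0643
  (v16,v19,v20) [+-+] → (-0.804704, 0.720695, 0.3039)–(-1.1032, 0, 0.3039)  len=0.7801
  (v19,v23,v20) [--+] → (-1.0786, -0.0594051, 0.3039)–(-1.1032, 0, 0.3039)  len=0.0643
  (v20,v23,v24) [+-+] → (-1.0786, -0.0594051, 0.3039)–(-0.7801, -0.7801, 0.3039)  len=0.7801
  (v23,v27,v24) [--+] → (-0.720695, -0.804704, 0.3039)–(-0.7801, -0.7801, 0.3039)  len=0.0643
  (v24,v27,v28) [+-+] → (-0.720695, -0.804704, 0.3039)–(0, -1.1032, 0.3039)  len=0.7801
  (v27,v31,v28) [--+] → (0.0594051, -1.0786, 0.3039)–(0, -1.1032, 0.3039)  len=0.0643
  (v28,v31,v32) [+-+] → (0.0594051, -1.0786, 0.3039)–(0.7801, -0.7801, 0.3039)  len=0.7801
  (v31,v2,v32) [--+] → (0.804704, -0.720695, 0.3039)–(0.7801, -0.7801, 0.3039)  len=0.0643
  (v32,v2,v3) [+-+] → (0.804704, -0.720695, 0.3039)–(1.1032, 0, 0.3039)  len=0.7801

Chained into 1 loop(s):
  loop 1: 16 segments, perimeter = 6.7549
Total perimeter = 6.755


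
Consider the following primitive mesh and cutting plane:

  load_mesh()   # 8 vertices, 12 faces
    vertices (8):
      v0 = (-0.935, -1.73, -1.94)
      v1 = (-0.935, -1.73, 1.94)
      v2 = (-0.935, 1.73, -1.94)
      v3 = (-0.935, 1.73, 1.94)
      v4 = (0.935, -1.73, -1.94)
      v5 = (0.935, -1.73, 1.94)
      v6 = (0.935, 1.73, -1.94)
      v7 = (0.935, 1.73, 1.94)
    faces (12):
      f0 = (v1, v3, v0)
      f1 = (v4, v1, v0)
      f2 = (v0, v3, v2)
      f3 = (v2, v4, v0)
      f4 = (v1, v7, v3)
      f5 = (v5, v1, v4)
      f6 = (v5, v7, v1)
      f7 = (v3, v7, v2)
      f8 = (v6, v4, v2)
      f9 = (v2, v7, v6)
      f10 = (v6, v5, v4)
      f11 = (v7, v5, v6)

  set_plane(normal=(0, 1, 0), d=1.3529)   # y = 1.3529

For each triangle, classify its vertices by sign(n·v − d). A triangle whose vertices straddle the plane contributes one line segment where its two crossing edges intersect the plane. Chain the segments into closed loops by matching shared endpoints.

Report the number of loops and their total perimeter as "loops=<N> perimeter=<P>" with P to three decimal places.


Straddling triangles (8 of 12):
  (v1,v3,v0) [-+-] → (-0.935, 1.3529, 1.94)–(-0.935, 1.3529, 1.51712)  len=0.4229
  (v0,v3,v2) [-++] → (-0.935, 1.3529, 1.51712)–(-0.935, 1.3529, -1.94)  len=3.4571
  (v2,v4,v0) [+--] → (-0.731192, 1.3529, -1.94)–(-0.935, 1.3529, -1.94)  len=0.2038
  (v1,v7,v3) [-++] → (0.731192, 1.3529, 1.94)–(-0.935, 1.3529, 1.94)  len=1.6662
  (v5,v7,v1) [-+-] → (0.935, 1.3529, 1.94)–(0.731192, 1.3529, 1.94)  len=0.2038
  (v6,v4,v2) [+-+] → (0.935, 1.3529, -1.94)–(-0.731192, 1.3529, -1.94)  len=1.6662
  (v6,v5,v4) [+--] → (0.935, 1.3529, -1.51712)–(0.935, 1.3529, -1.94)  len=0.4229
  (v7,v5,v6) [+-+] → (0.935, 1.3529, 1.94)–(0.935, 1.3529, -1.51712)  len=3.4571

Chained into 1 loop(s):
  loop 1: 8 segments, perimeter = 11.5000
Total perimeter = 11.500

loops=1 perimeter=11.500


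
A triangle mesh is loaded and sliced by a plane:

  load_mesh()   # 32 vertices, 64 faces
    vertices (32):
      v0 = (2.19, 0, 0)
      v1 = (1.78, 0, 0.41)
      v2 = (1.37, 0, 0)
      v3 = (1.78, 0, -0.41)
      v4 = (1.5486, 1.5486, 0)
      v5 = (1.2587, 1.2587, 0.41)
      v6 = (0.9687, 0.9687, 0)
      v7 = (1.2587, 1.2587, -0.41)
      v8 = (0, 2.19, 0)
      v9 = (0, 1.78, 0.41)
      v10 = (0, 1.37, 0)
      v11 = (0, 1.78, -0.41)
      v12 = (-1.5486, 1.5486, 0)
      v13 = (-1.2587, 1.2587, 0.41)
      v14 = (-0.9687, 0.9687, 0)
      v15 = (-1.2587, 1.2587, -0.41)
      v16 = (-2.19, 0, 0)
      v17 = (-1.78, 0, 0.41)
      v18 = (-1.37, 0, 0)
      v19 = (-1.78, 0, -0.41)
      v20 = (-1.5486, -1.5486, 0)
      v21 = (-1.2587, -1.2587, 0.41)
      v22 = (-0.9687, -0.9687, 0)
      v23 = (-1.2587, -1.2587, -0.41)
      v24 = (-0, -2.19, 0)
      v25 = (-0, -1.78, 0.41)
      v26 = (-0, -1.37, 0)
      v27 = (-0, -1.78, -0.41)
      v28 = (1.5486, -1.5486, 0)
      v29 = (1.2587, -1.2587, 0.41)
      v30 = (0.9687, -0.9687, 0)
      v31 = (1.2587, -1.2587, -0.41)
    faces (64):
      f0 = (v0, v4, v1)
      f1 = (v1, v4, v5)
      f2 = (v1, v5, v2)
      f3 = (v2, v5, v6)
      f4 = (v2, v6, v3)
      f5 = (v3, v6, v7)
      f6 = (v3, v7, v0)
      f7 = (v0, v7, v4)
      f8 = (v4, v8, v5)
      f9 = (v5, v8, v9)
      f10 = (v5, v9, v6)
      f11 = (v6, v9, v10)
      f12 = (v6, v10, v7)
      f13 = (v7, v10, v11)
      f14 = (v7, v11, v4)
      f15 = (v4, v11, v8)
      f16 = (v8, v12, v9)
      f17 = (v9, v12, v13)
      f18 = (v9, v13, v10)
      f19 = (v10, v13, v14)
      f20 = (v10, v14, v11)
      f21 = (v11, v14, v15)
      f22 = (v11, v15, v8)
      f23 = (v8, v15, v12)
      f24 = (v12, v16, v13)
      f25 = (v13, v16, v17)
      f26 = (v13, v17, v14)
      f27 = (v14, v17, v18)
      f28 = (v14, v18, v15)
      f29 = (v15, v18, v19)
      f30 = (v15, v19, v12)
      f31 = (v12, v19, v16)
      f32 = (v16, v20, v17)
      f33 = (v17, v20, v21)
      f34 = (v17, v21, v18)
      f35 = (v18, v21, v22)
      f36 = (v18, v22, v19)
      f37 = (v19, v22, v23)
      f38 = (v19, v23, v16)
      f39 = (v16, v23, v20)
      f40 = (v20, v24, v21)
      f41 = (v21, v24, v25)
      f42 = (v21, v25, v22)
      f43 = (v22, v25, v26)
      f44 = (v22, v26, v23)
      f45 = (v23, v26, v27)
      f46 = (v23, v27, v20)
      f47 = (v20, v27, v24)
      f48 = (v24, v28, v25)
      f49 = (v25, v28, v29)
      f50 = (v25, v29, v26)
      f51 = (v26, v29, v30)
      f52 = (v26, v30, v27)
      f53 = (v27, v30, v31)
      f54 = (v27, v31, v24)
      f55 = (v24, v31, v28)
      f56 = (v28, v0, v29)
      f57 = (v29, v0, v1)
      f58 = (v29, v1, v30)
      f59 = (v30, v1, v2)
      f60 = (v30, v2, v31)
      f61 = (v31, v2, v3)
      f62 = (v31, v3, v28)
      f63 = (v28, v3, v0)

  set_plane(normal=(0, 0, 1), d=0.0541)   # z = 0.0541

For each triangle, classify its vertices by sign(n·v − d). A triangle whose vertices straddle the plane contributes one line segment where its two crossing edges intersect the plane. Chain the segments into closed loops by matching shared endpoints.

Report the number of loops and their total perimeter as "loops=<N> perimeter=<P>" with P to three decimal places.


loops=2 perimeter=21.798

Straddling triangles (32 of 64):
  (v0,v4,v1) [--+] → (1.57913, 1.34426, 0.0541)–(2.1359, 0, 0.0541)  len=1.4550
  (v1,v4,v5) [+-+] → (1.57913, 1.34426, 0.0541)–(1.51035, 1.51035, 0.0541)  len=0.1798
  (v1,v5,v2) [++-] → (1.35531, 0.166087, 0.0541)–(1.4241, 0, 0.0541)  len=0.1798
  (v2,v5,v6) [-+-] → (1.35531, 0.166087, 0.0541)–(1.00697, 1.00697, 0.0541)  len=0.9102
  (v4,v8,v5) [--+] → (0.166087, 2.06711, 0.0541)–(1.51035, 1.51035, 0.0541)  len=1.4550
  (v5,v8,v9) [+-+] → (0.166087, 2.06711, 0.0541)–(0, 2.1359, 0.0541)  len=0.1798
  (v5,v9,v6) [++-] → (0.840879, 1.07575, 0.0541)–(1.00697, 1.00697, 0.0541)  len=0.1798
  (v6,v9,v10) [-+-] → (0.840879, 1.07575, 0.0541)–(0, 1.4241, 0.0541)  len=0.9102
  (v8,v12,v9) [--+] → (-1.34426, 1.57913, 0.0541)–(0, 2.1359, 0.0541)  len=1.4550
  (v9,v12,v13) [+-+] → (-1.34426, 1.57913, 0.0541)–(-1.51035, 1.51035, 0.0541)  len=0.1798
  (v9,v13,v10) [++-] → (-0.166087, 1.35531, 0.0541)–(0, 1.4241, 0.0541)  len=0.1798
  (v10,v13,v14) [-+-] → (-0.166087, 1.35531, 0.0541)–(-1.00697, 1.00697, 0.0541)  len=0.9102
  (v12,v16,v13) [--+] → (-2.06711, 0.166087, 0.0541)–(-1.51035, 1.51035, 0.0541)  len=1.4550
  (v13,v16,v17) [+-+] → (-2.06711, 0.166087, 0.0541)–(-2.1359, 0, 0.0541)  len=0.1798
  (v13,v17,v14) [++-] → (-1.07575, 0.840879, 0.0541)–(-1.00697, 1.00697, 0.0541)  len=0.1798
  (v14,v17,v18) [-+-] → (-1.07575, 0.840879, 0.0541)–(-1.4241, 0, 0.0541)  len=0.9102
  (v16,v20,v17) [--+] → (-1.57913, -1.34426, 0.0541)–(-2.1359, 0, 0.0541)  len=1.4550
  (v17,v20,v21) [+-+] → (-1.57913, -1.34426, 0.0541)–(-1.51035, -1.51035, 0.0541)  len=0.1798
  (v17,v21,v18) [++-] → (-1.35531, -0.166087, 0.0541)–(-1.4241, 0, 0.0541)  len=0.1798
  (v18,v21,v22) [-+-] → (-1.35531, -0.166087, 0.0541)–(-1.00697, -1.00697, 0.0541)  len=0.9102
  (v20,v24,v21) [--+] → (-0.166087, -2.06711, 0.0541)–(-1.51035, -1.51035, 0.0541)  len=1.4550
  (v21,v24,v25) [+-+] → (-0.166087, -2.06711, 0.0541)–(0, -2.1359, 0.0541)  len=0.1798
  (v21,v25,v22) [++-] → (-0.840879, -1.07575, 0.0541)–(-1.00697, -1.00697, 0.0541)  len=0.1798
  (v22,v25,v26) [-+-] → (-0.840879, -1.07575, 0.0541)–(0, -1.4241, 0.0541)  len=0.9102
  (v24,v28,v25) [--+] → (1.34426, -1.57913, 0.0541)–(0, -2.1359, 0.0541)  len=1.4550
  (v25,v28,v29) [+-+] → (1.34426, -1.57913, 0.0541)–(1.51035, -1.51035, 0.0541)  len=0.1798
  (v25,v29,v26) [++-] → (0.166087, -1.35531, 0.0541)–(0, -1.4241, 0.0541)  len=0.1798
  (v26,v29,v30) [-+-] → (0.166087, -1.35531, 0.0541)–(1.00697, -1.00697, 0.0541)  len=0.9102
  (v28,v0,v29) [--+] → (2.06711, -0.166087, 0.0541)–(1.51035, -1.51035, 0.0541)  len=1.4550
  (v29,v0,v1) [+-+] → (2.06711, -0.166087, 0.0541)–(2.1359, 0, 0.0541)  len=0.1798
  (v29,v1,v30) [++-] → (1.07575, -0.840879, 0.0541)–(1.00697, -1.00697, 0.0541)  len=0.1798
  (v30,v1,v2) [-+-] → (1.07575, -0.840879, 0.0541)–(1.4241, 0, 0.0541)  len=0.9102

Chained into 2 loop(s):
  loop 1: 16 segments, perimeter = 13.0781
  loop 2: 16 segments, perimeter = 8.7196
Total perimeter = 21.798


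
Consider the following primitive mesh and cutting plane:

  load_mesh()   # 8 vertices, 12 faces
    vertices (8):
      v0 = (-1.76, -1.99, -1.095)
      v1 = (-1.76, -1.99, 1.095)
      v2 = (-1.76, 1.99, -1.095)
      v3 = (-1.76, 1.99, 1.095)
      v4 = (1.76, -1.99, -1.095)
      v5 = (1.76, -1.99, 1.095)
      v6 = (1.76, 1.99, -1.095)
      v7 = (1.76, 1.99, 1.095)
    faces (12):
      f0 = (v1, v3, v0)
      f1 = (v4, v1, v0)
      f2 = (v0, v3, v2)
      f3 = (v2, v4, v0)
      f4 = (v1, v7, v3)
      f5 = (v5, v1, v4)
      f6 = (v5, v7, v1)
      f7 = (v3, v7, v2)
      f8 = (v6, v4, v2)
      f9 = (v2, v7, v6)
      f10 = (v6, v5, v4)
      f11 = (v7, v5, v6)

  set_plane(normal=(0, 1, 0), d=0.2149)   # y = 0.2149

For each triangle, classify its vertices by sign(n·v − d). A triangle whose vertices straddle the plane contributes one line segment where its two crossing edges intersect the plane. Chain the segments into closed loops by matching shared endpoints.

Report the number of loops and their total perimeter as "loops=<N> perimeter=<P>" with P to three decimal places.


Straddling triangles (8 of 12):
  (v1,v3,v0) [-+-] → (-1.76, 0.2149, 1.095)–(-1.76, 0.2149, 0.118249)  len=0.9768
  (v0,v3,v2) [-++] → (-1.76, 0.2149, 0.118249)–(-1.76, 0.2149, -1.095)  len=1.2132
  (v2,v4,v0) [+--] → (-0.190062, 0.2149, -1.095)–(-1.76, 0.2149, -1.095)  len=1.5699
  (v1,v7,v3) [-++] → (0.190062, 0.2149, 1.095)–(-1.76, 0.2149, 1.095)  len=1.9501
  (v5,v7,v1) [-+-] → (1.76, 0.2149, 1.095)–(0.190062, 0.2149, 1.095)  len=1.5699
  (v6,v4,v2) [+-+] → (1.76, 0.2149, -1.095)–(-0.190062, 0.2149, -1.095)  len=1.9501
  (v6,v5,v4) [+--] → (1.76, 0.2149, -0.118249)–(1.76, 0.2149, -1.095)  len=0.9768
  (v7,v5,v6) [+-+] → (1.76, 0.2149, 1.095)–(1.76, 0.2149, -0.118249)  len=1.2132

Chained into 1 loop(s):
  loop 1: 8 segments, perimeter = 11.4200
Total perimeter = 11.420

loops=1 perimeter=11.420


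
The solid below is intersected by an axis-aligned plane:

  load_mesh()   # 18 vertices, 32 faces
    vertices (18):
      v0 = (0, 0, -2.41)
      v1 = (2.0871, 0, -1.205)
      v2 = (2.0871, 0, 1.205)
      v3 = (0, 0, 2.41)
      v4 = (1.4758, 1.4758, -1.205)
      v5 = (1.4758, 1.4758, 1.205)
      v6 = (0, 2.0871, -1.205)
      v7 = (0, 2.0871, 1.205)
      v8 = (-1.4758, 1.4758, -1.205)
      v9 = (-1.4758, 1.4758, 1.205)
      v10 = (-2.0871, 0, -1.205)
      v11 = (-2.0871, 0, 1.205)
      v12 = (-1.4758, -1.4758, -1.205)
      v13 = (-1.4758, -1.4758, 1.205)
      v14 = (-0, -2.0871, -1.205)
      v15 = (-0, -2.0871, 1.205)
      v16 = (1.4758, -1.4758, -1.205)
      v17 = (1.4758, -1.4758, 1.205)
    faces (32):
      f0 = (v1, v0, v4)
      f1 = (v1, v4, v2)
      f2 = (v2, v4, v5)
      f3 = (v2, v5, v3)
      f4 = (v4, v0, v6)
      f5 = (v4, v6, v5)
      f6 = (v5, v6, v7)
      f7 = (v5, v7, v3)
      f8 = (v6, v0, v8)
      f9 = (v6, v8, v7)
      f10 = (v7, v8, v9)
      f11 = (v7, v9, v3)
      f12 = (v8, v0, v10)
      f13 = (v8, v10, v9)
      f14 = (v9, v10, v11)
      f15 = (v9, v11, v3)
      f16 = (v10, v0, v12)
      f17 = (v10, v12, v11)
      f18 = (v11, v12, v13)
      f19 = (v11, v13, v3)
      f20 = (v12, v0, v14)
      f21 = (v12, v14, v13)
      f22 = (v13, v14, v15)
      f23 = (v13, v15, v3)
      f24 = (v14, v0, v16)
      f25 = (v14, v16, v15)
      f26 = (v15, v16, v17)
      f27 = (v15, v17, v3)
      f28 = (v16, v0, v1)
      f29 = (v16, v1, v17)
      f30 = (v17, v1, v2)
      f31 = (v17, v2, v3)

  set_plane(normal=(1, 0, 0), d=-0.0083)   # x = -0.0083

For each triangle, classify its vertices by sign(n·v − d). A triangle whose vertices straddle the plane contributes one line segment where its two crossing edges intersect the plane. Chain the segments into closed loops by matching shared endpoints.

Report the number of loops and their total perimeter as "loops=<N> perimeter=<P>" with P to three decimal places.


Straddling triangles (12 of 32):
  (v6,v0,v8) [++-] → (-0.0083, 0.0083, -2.40322)–(-0.0083, 2.08366, -1.205)  len=2.3964
  (v6,v8,v7) [+-+] → (-0.0083, 2.08366, -1.205)–(-0.0083, 2.08366, 1.19145)  len=2.3964
  (v7,v8,v9) [+--] → (-0.0083, 2.08366, 1.19145)–(-0.0083, 2.08366, 1.205)  len=0.0136
  (v7,v9,v3) [+-+] → (-0.0083, 2.08366, 1.205)–(-0.0083, 0.0083, 2.40322)  len=2.3964
  (v8,v0,v10) [-+-] → (-0.0083, 0.0083, -2.40322)–(-0.0083, 0, -2.40521)  len=0.0085
  (v9,v11,v3) [--+] → (-0.0083, 0, 2.40521)–(-0.0083, 0.0083, 2.40322)  len=0.0085
  (v10,v0,v12) [-+-] → (-0.0083, 0, -2.40521)–(-0.0083, -0.0083, -2.40322)  len=0.0085
  (v11,v13,v3) [--+] → (-0.0083, -0.0083, 2.40322)–(-0.0083, 0, 2.40521)  len=0.0085
  (v12,v0,v14) [-++] → (-0.0083, -0.0083, -2.40322)–(-0.0083, -2.08366, -1.205)  len=2.3964
  (v12,v14,v13) [-+-] → (-0.0083, -2.08366, -1.205)–(-0.0083, -2.08366, -1.19145)  len=0.0136
  (v13,v14,v15) [-++] → (-0.0083, -2.08366, -1.19145)–(-0.0083, -2.08366, 1.205)  len=2.3964
  (v13,v15,v3) [-++] → (-0.0083, -2.08366, 1.205)–(-0.0083, -0.0083, 2.40322)  len=2.3964

Chained into 1 loop(s):
  loop 1: 12 segments, perimeter = 14.4398
Total perimeter = 14.440

loops=1 perimeter=14.440


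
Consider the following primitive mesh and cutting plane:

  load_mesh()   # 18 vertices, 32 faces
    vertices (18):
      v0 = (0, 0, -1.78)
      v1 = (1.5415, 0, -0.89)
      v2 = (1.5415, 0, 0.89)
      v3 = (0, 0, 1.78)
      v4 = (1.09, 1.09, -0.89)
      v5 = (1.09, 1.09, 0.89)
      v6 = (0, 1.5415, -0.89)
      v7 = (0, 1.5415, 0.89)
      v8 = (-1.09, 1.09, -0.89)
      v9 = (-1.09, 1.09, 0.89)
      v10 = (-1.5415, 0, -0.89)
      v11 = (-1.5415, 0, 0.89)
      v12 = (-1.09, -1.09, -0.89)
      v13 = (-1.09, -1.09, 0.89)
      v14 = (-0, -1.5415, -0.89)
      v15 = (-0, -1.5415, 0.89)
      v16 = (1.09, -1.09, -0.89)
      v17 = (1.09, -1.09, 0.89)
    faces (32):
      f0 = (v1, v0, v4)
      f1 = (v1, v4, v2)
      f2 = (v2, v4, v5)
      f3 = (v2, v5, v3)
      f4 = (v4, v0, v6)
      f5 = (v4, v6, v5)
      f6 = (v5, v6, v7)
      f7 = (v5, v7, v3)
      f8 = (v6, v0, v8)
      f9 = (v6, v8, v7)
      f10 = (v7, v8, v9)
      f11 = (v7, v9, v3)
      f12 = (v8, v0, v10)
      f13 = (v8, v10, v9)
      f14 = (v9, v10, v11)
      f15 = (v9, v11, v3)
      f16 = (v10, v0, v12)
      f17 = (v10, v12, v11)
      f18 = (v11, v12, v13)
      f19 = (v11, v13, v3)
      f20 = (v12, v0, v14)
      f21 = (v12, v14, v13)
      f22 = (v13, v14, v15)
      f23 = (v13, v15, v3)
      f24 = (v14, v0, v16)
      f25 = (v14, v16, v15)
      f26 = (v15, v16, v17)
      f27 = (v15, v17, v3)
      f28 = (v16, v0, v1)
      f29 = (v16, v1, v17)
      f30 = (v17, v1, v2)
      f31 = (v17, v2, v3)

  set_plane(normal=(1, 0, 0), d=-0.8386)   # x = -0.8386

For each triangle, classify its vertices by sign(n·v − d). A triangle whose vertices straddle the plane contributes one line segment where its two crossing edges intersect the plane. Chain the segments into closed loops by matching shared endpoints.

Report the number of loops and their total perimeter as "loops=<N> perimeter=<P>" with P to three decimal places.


loops=1 perimeter=8.651

Straddling triangles (12 of 32):
  (v6,v0,v8) [++-] → (-0.8386, 0.8386, -1.09527)–(-0.8386, 1.19413, -0.89)  len=0.4105
  (v6,v8,v7) [+-+] → (-0.8386, 1.19413, -0.89)–(-0.8386, 1.19413, -0.479457)  len=0.4105
  (v7,v8,v9) [+--] → (-0.8386, 1.19413, -0.479457)–(-0.8386, 1.19413, 0.89)  len=1.3695
  (v7,v9,v3) [+-+] → (-0.8386, 1.19413, 0.89)–(-0.8386, 0.8386, 1.09527)  len=0.4105
  (v8,v0,v10) [-+-] → (-0.8386, 0.8386, -1.09527)–(-0.8386, 0, -1.29583)  len=0.8622
  (v9,v11,v3) [--+] → (-0.8386, 0, 1.29583)–(-0.8386, 0.8386, 1.09527)  len=0.8622
  (v10,v0,v12) [-+-] → (-0.8386, 0, -1.29583)–(-0.8386, -0.8386, -1.09527)  len=0.8622
  (v11,v13,v3) [--+] → (-0.8386, -0.8386, 1.09527)–(-0.8386, 0, 1.29583)  len=0.8622
  (v12,v0,v14) [-++] → (-0.8386, -0.8386, -1.09527)–(-0.8386, -1.19413, -0.89)  len=0.4105
  (v12,v14,v13) [-+-] → (-0.8386, -1.19413, -0.89)–(-0.8386, -1.19413, 0.479457)  len=1.3695
  (v13,v14,v15) [-++] → (-0.8386, -1.19413, 0.479457)–(-0.8386, -1.19413, 0.89)  len=0.4105
  (v13,v15,v3) [-++] → (-0.8386, -1.19413, 0.89)–(-0.8386, -0.8386, 1.09527)  len=0.4105

Chained into 1 loop(s):
  loop 1: 12 segments, perimeter = 8.6511
Total perimeter = 8.651
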